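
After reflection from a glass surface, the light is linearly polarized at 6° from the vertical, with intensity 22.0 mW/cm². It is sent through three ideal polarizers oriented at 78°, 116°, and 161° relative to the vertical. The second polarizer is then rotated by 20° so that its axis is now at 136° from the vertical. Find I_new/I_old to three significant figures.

Before rotation:
I₁ = I₀ cos²(78° − 6°) = I₀ cos²(72°) = 0.09549 I₀.
I₂ = I₁ cos²(116° − 78°) = 0.09549 I₀ · cos²(38°) = 0.0593 I₀.
I₃ = I₂ cos²(161° − 116°) = 0.0593 I₀ · cos²(45°) = 0.02965 I₀.
After rotation:
I₁ = I₀ cos²(78° − 6°) = I₀ cos²(72°) = 0.09549 I₀.
I₂ = I₁ cos²(136° − 78°) = 0.09549 I₀ · cos²(58°) = 0.02682 I₀.
I₃ = I₂ cos²(161° − 136°) = 0.02682 I₀ · cos²(25°) = 0.02203 I₀.
Ratio = 0.02203 / 0.02965 = 0.7429.

I_new/I_old ≈ 0.743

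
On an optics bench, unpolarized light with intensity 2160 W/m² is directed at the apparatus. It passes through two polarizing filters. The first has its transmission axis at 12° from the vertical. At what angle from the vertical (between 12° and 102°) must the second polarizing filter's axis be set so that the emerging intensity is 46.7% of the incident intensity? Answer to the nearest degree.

Unpolarized light through the first polarizer → I₁ = ½ I₀, now polarized at 12°.
Need I₂/I₀ = 0.467, so cos²(θ − 12°) = 0.467 / 0.5 = 0.934.
θ − 12° = arccos(√0.934) = 14.9°, giving θ ≈ 12 + 14.9 = 26.9°.

θ ≈ 27°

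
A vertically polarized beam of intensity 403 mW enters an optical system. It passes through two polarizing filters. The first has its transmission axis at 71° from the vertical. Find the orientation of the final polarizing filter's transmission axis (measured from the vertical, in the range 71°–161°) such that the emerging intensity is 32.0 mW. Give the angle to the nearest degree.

I₁ = I₀ cos²(71° − 0°) = I₀ cos²(71°) = 0.106 I₀.
Target fraction: 32.0 / 403 mW = 0.0794 of I₀.
Need I₂/I₀ = 0.0794, so cos²(θ − 71°) = 0.0794 / 0.106 = 0.7491.
θ − 71° = arccos(√0.7491) = 30.1°, giving θ ≈ 71 + 30.1 = 101.1°.

θ ≈ 101°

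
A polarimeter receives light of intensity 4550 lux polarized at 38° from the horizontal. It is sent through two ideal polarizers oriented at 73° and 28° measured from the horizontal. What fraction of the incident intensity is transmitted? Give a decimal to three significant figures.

I/I₀ ≈ 0.336

By Malus's law, I₁ = 4550 lux · cos²(35°) = 3053 lux.
I₂ = I₁ · cos²(45°) = 3053 · 0.5 = 1527 lux.
Transmitted fraction = 0.3355.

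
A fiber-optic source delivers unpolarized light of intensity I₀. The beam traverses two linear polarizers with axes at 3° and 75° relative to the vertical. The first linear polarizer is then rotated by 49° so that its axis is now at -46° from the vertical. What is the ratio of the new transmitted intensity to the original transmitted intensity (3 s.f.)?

Before rotation:
Unpolarized light through the first polarizer → I₁ = ½ I₀, now polarized at 3°.
I₂ = I₁ cos²(75° − 3°) = 0.5 I₀ · cos²(72°) = 0.04775 I₀.
After rotation:
Unpolarized light through the first polarizer → I₁ = ½ I₀, now polarized at -46°.
Angle between axes 1 and 2: 59°. I₂ = 0.5 I₀ · cos²(59°) = 0.1326 I₀.
Ratio = 0.1326 / 0.04775 = 2.778.

I_new/I_old ≈ 2.78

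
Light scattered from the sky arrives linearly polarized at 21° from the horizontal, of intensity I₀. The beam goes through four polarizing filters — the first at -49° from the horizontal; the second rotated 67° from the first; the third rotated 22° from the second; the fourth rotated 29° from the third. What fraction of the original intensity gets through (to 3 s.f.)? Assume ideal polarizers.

≈ 0.0117 I₀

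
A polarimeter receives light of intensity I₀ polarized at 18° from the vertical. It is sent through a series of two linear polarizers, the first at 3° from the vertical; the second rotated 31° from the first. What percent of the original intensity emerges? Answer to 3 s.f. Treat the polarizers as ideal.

≈ 68.6%

I₁ = I₀ cos²(3° − 18°) = I₀ cos²(15°) = 0.933 I₀.
I₂ = I₁ cos²(31°) = 0.933 · 0.7347 I₀ = 0.6855 I₀.
That is 68.55% of the incident intensity.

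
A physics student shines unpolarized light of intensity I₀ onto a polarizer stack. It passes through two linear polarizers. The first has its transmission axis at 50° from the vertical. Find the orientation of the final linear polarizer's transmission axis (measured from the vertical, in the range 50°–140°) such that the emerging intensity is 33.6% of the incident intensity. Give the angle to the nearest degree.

θ ≈ 85°

Unpolarized light through the first polarizer → I₁ = ½ I₀, now polarized at 50°.
Need I₂/I₀ = 0.336, so cos²(θ − 50°) = 0.336 / 0.5 = 0.672.
θ − 50° = arccos(√0.672) = 34.9°, giving θ ≈ 50 + 34.9 = 84.9°.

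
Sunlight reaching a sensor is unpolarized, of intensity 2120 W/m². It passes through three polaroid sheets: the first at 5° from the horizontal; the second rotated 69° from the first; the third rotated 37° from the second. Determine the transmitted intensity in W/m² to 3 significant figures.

Unpolarized light through the first polarizer → I₁ = 2120 W/m²/2 = 1060 W/m², polarized at 5°.
I₂ = I₁ · cos²(69°) = 1060 · 0.1284 = 136.1 W/m².
I₃ = I₂ · cos²(37°) = 136.1 · 0.6378 = 86.83 W/m².

I ≈ 86.8 W/m²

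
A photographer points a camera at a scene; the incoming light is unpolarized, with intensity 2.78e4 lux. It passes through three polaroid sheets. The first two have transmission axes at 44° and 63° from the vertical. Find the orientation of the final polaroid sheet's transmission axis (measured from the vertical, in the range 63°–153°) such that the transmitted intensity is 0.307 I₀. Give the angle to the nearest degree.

θ ≈ 97°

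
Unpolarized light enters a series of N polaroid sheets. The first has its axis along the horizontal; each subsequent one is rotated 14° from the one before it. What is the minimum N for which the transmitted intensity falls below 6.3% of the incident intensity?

N = 36

First polarizer halves the unpolarized light: factor 1/2.
Each further stage multiplies by cos²(14°) = 0.9415.
After N polarizers: T = 0.5·0.9415^(N−1). Require T < 0.063 ⇒ N−1 > ln(0.063/0.5)/ln(0.9415) = 34.35, so N−1 ≥ 35 and N = 36.
Check: N=36 gives T = 0.06057 < 0.063; N=35 gives T = 0.06434.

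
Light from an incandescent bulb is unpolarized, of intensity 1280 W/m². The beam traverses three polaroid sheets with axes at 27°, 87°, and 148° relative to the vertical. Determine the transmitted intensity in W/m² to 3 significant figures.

Unpolarized light through the first polarizer → I₁ = 1280 W/m²/2 = 640 W/m², polarized at 27°.
I₂ = I₁ · cos²(60°) = 640 · 0.25 = 160 W/m².
I₃ = I₂ · cos²(61°) = 160 · 0.235 = 37.61 W/m².

I ≈ 37.6 W/m²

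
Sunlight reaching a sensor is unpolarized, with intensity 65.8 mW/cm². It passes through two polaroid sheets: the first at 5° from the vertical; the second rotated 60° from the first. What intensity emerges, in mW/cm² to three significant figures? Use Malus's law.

I ≈ 8.23 mW/cm²

Unpolarized light through the first polarizer → I₁ = 65.8 mW/cm²/2 = 32.9 mW/cm², polarized at 5°.
I₂ = I₁ · cos²(60°) = 32.9 · 0.25 = 8.225 mW/cm².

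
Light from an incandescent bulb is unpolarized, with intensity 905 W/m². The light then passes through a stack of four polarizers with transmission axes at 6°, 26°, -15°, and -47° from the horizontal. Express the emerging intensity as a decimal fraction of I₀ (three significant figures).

I/I₀ ≈ 0.181

Unpolarized light through the first polarizer → I₁ = 905 W/m²/2 = 452.5 W/m², polarized at 6°.
I₂ = I₁ · cos²(20°) = 452.5 · 0.883 = 399.6 W/m².
I₃ = I₂ · cos²(41°) = 399.6 · 0.5696 = 227.6 W/m².
I₄ = I₃ · cos²(32°) = 227.6 · 0.7192 = 163.7 W/m².
Transmitted fraction = 0.1809.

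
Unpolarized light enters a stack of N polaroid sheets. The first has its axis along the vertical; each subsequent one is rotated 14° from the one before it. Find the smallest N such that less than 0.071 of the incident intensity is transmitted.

First polarizer halves the unpolarized light: factor 1/2.
Each further stage multiplies by cos²(14°) = 0.9415.
After N polarizers: T = 0.5·0.9415^(N−1). Require T < 0.071 ⇒ N−1 > ln(0.071/0.5)/ln(0.9415) = 32.37, so N−1 ≥ 33 and N = 34.
Check: N=34 gives T = 0.06833 < 0.071; N=33 gives T = 0.07258.

N = 34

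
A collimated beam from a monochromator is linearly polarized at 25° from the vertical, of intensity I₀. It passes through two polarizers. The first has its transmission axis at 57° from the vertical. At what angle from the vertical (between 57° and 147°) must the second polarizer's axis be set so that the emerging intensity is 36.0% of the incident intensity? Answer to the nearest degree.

θ ≈ 102°

By Malus's law, I₁ = I₀ cos²(57° − 25°) = I₀ cos²(32°) = 0.7192 I₀.
Need I₂/I₀ = 0.36, so cos²(θ − 57°) = 0.36 / 0.7192 = 0.5006.
θ − 57° = arccos(√0.5006) = 45.0°, giving θ ≈ 57 + 45.0 = 102.0°.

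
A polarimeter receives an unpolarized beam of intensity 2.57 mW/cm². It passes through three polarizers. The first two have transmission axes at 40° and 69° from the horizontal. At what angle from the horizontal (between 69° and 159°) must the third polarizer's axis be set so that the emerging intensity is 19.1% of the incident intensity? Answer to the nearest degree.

Unpolarized light through the first polarizer → I₁ = ½ I₀, now polarized at 40°.
I₂ = I₁ cos²(69° − 40°) = 0.5 I₀ · cos²(29°) = 0.3825 I₀.
Need I₃/I₀ = 0.191, so cos²(θ − 69°) = 0.191 / 0.3825 = 0.4994.
θ − 69° = arccos(√0.4994) = 45.0°, giving θ ≈ 69 + 45.0 = 114.0°.

θ ≈ 114°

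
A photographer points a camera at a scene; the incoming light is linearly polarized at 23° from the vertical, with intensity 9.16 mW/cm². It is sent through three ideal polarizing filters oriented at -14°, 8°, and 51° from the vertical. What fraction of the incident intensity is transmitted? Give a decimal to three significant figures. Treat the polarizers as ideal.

I/I₀ ≈ 0.293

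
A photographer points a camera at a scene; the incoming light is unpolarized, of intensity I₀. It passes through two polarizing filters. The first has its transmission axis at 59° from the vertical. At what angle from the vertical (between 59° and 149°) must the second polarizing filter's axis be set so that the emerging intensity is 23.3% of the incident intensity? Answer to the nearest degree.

θ ≈ 106°

Unpolarized light through the first polarizer → I₁ = ½ I₀, now polarized at 59°.
Need I₂/I₀ = 0.233, so cos²(θ − 59°) = 0.233 / 0.5 = 0.466.
θ − 59° = arccos(√0.466) = 46.9°, giving θ ≈ 59 + 46.9 = 105.9°.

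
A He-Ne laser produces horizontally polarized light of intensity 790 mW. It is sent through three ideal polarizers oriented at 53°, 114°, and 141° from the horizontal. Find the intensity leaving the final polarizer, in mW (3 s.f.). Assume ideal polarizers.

By Malus's law, I₁ = 790 mW · cos²(53°) = 286.1 mW.
I₂ = I₁ · cos²(61°) = 286.1 · 0.235 = 67.25 mW.
I₃ = I₂ · cos²(27°) = 67.25 · 0.7939 = 53.39 mW.

I ≈ 53.4 mW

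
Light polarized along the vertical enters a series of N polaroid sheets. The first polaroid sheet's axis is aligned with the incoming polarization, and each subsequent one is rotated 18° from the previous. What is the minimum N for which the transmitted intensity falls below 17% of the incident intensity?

First polarizer is aligned with the polarization: full transmission.
Each further stage multiplies by cos²(18°) = 0.9045.
After N polarizers: T = 0.9045^(N−1). Require T < 0.17 ⇒ N−1 > ln(0.17)/ln(0.9045) = 17.66, so N−1 ≥ 18 and N = 19.
Check: N=19 gives T = 0.1642 < 0.17; N=18 gives T = 0.1816.

N = 19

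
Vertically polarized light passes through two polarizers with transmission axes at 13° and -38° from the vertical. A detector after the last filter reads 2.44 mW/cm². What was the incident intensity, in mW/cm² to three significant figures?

I₁ = I₀ cos²(13° − 0°) = I₀ cos²(13°) = 0.9494 I₀.
I₂ = I₁ cos²(-38° − 13°) = 0.9494 I₀ · cos²(51°) = 0.376 I₀.
So 2.44 mW/cm² = 0.376 I₀, giving I₀ = 2.44/0.376 = 6.489 mW/cm².

I₀ ≈ 6.49 mW/cm²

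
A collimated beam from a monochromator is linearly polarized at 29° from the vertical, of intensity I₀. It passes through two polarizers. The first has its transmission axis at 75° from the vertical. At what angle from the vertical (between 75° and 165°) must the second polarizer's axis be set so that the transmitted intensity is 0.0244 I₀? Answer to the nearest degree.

I₁ = I₀ cos²(75° − 29°) = I₀ cos²(46°) = 0.4826 I₀.
Need I₂/I₀ = 0.0244, so cos²(θ − 75°) = 0.0244 / 0.4826 = 0.05056.
θ − 75° = arccos(√0.05056) = 77.0°, giving θ ≈ 75 + 77.0 = 152.0°.

θ ≈ 152°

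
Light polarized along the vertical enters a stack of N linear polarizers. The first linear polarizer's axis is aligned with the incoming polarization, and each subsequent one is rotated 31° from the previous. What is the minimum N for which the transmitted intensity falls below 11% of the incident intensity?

N = 9

First polarizer is aligned with the polarization: full transmission.
Each further stage multiplies by cos²(31°) = 0.7347.
After N polarizers: T = 0.7347^(N−1). Require T < 0.11 ⇒ N−1 > ln(0.11)/ln(0.7347) = 7.16, so N−1 ≥ 8 and N = 9.
Check: N=9 gives T = 0.08493 < 0.11; N=8 gives T = 0.1156.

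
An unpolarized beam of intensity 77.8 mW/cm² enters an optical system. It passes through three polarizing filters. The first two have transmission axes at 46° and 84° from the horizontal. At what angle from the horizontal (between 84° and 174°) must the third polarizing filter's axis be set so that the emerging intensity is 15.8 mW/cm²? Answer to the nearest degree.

θ ≈ 120°

Unpolarized light through the first polarizer → I₁ = ½ I₀, now polarized at 46°.
I₂ = I₁ cos²(84° − 46°) = 0.5 I₀ · cos²(38°) = 0.3105 I₀.
Target fraction: 15.8 / 77.8 mW/cm² = 0.2031 of I₀.
Need I₃/I₀ = 0.2031, so cos²(θ − 84°) = 0.2031 / 0.3105 = 0.6541.
θ − 84° = arccos(√0.6541) = 36.0°, giving θ ≈ 84 + 36.0 = 120.0°.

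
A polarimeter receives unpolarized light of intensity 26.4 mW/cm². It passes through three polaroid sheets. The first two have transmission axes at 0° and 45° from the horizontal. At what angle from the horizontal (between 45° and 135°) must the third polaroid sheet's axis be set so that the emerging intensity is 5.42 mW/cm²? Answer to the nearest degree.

Unpolarized light through the first polarizer → I₁ = ½ I₀, now polarized at 0°.
I₂ = I₁ cos²(45° − 0°) = 0.5 I₀ · cos²(45°) = 0.25 I₀.
Target fraction: 5.42 / 26.4 mW/cm² = 0.2053 of I₀.
Need I₃/I₀ = 0.2053, so cos²(θ − 45°) = 0.2053 / 0.25 = 0.8212.
θ − 45° = arccos(√0.8212) = 25.0°, giving θ ≈ 45 + 25.0 = 70.0°.

θ ≈ 70°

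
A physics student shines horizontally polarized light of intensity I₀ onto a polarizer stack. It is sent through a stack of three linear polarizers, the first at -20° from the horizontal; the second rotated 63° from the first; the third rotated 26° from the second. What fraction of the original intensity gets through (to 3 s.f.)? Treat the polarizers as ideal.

I₁ = I₀ cos²(-20° − 0°) = I₀ cos²(20°) = 0.883 I₀.
I₂ = I₁ cos²(63°) = 0.883 · 0.2061 I₀ = 0.182 I₀.
I₃ = I₂ cos²(26°) = 0.182 · 0.8078 I₀ = 0.147 I₀.
Transmitted fraction = 0.147.

≈ 0.147 I₀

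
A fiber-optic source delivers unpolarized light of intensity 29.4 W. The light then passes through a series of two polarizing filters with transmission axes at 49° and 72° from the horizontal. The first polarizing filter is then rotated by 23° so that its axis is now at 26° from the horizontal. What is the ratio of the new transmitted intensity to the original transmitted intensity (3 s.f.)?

I_new/I_old ≈ 0.569

Before rotation:
Unpolarized light through the first polarizer → I₁ = ½ I₀, now polarized at 49°.
I₂ = I₁ cos²(72° − 49°) = 0.5 I₀ · cos²(23°) = 0.4237 I₀.
After rotation:
Unpolarized light through the first polarizer → I₁ = ½ I₀, now polarized at 26°.
I₂ = I₁ cos²(72° − 26°) = 0.5 I₀ · cos²(46°) = 0.2413 I₀.
Ratio = 0.2413 / 0.4237 = 0.5695.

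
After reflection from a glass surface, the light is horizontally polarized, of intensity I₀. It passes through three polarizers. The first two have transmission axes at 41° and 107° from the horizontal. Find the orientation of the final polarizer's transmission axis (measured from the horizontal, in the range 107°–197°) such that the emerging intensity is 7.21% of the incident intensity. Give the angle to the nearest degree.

θ ≈ 136°

By Malus's law, I₁ = I₀ cos²(41° − 0°) = I₀ cos²(41°) = 0.5696 I₀.
I₂ = I₁ cos²(107° − 41°) = 0.5696 I₀ · cos²(66°) = 0.09423 I₀.
Need I₃/I₀ = 0.0721, so cos²(θ − 107°) = 0.0721 / 0.09423 = 0.7652.
θ − 107° = arccos(√0.7652) = 29.0°, giving θ ≈ 107 + 29.0 = 136.0°.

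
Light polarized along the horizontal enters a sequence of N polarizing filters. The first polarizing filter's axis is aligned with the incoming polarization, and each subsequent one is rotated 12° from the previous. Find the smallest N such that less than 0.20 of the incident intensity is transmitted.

N = 38

First polarizer is aligned with the polarization: full transmission.
Each further stage multiplies by cos²(12°) = 0.9568.
After N polarizers: T = 0.9568^(N−1). Require T < 0.20 ⇒ N−1 > ln(0.20)/ln(0.9568) = 36.42, so N−1 ≥ 37 and N = 38.
Check: N=38 gives T = 0.195 < 0.20; N=37 gives T = 0.2038.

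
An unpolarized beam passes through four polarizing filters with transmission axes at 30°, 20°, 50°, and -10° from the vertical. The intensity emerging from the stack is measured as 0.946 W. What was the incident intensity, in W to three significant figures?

Unpolarized light through the first polarizer → I₁ = ½ I₀, now polarized at 30°.
I₂ = I₁ cos²(20° − 30°) = 0.5 I₀ · cos²(10°) = 0.4849 I₀.
I₃ = I₂ cos²(50° − 20°) = 0.4849 I₀ · cos²(30°) = 0.3637 I₀.
I₄ = I₃ cos²(-10° − 50°) = 0.3637 I₀ · cos²(60°) = 0.09092 I₀.
So 0.946 W = 0.09092 I₀, giving I₀ = 0.946/0.09092 = 10.4 W.

I₀ ≈ 10.4 W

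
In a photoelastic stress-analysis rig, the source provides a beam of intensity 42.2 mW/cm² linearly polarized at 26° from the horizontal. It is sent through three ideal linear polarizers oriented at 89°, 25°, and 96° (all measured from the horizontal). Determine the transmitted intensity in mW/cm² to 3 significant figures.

I₁ = 42.2 mW/cm² · cos²(63°) = 8.698 mW/cm².
I₂ = I₁ · cos²(64°) = 8.698 · 0.1922 = 1.671 mW/cm².
I₃ = I₂ · cos²(71°) = 1.671 · 0.106 = 0.1772 mW/cm².

I ≈ 0.177 mW/cm²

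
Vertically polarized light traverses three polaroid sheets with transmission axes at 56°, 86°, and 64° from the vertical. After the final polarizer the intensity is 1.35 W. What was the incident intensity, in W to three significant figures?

I₀ ≈ 6.70 W

I₁ = I₀ cos²(56° − 0°) = I₀ cos²(56°) = 0.3127 I₀.
I₂ = I₁ cos²(86° − 56°) = 0.3127 I₀ · cos²(30°) = 0.2345 I₀.
I₃ = I₂ cos²(64° − 86°) = 0.2345 I₀ · cos²(22°) = 0.2016 I₀.
So 1.35 W = 0.2016 I₀, giving I₀ = 1.35/0.2016 = 6.696 W.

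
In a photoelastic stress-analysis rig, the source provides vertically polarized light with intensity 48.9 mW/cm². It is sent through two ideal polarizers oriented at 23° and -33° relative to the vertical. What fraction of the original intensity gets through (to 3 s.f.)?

By Malus's law, I₁ = 48.9 mW/cm² · cos²(23°) = 41.43 mW/cm².
I₂ = I₁ · cos²(56°) = 41.43 · 0.3127 = 12.96 mW/cm².
Transmitted fraction = 0.265.

I/I₀ ≈ 0.265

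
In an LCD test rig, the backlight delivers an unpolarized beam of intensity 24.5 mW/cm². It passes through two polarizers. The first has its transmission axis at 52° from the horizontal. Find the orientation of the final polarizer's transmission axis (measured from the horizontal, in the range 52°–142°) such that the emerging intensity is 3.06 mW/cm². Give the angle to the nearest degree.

θ ≈ 112°

Unpolarized light through the first polarizer → I₁ = ½ I₀, now polarized at 52°.
Target fraction: 3.06 / 24.5 mW/cm² = 0.1249 of I₀.
Need I₂/I₀ = 0.1249, so cos²(θ − 52°) = 0.1249 / 0.5 = 0.2498.
θ − 52° = arccos(√0.2498) = 60.0°, giving θ ≈ 52 + 60.0 = 112.0°.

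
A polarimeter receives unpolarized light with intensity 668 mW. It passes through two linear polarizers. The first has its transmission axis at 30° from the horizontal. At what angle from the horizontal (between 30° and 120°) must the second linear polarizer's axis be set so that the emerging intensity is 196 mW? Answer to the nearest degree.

θ ≈ 70°

Unpolarized light through the first polarizer → I₁ = ½ I₀, now polarized at 30°.
Target fraction: 196 / 668 mW = 0.2934 of I₀.
Need I₂/I₀ = 0.2934, so cos²(θ − 30°) = 0.2934 / 0.5 = 0.5868.
θ − 30° = arccos(√0.5868) = 40.0°, giving θ ≈ 30 + 40.0 = 70.0°.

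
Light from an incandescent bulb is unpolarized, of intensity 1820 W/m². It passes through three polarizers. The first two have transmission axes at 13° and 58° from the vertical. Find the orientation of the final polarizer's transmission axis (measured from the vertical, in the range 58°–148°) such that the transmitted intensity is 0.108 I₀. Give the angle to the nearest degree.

Unpolarized light through the first polarizer → I₁ = ½ I₀, now polarized at 13°.
I₂ = I₁ cos²(58° − 13°) = 0.5 I₀ · cos²(45°) = 0.25 I₀.
Need I₃/I₀ = 0.108, so cos²(θ − 58°) = 0.108 / 0.25 = 0.432.
θ − 58° = arccos(√0.432) = 48.9°, giving θ ≈ 58 + 48.9 = 106.9°.

θ ≈ 107°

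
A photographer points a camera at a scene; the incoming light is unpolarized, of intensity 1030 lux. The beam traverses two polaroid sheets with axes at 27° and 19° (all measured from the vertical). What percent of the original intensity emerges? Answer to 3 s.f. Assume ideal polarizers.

≈ 49.0%

Unpolarized light through the first polarizer → I₁ = 1030 lux/2 = 515 lux, polarized at 27°.
I₂ = I₁ · cos²(8°) = 515 · 0.9806 = 505 lux.
That is 49.03% of the incident intensity.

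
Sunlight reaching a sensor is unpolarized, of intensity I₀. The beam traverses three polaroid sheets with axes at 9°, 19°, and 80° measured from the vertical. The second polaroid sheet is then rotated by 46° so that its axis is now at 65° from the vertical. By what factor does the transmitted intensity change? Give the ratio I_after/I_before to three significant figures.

Before rotation:
Unpolarized light through the first polarizer → I₁ = ½ I₀, now polarized at 9°.
I₂ = I₁ cos²(19° − 9°) = 0.5 I₀ · cos²(10°) = 0.4849 I₀.
I₃ = I₂ cos²(80° − 19°) = 0.4849 I₀ · cos²(61°) = 0.114 I₀.
After rotation:
Unpolarized light through the first polarizer → I₁ = ½ I₀, now polarized at 9°.
I₂ = I₁ cos²(65° − 9°) = 0.5 I₀ · cos²(56°) = 0.1563 I₀.
I₃ = I₂ cos²(80° − 65°) = 0.1563 I₀ · cos²(15°) = 0.1459 I₀.
Ratio = 0.1459 / 0.114 = 1.28.

I_new/I_old ≈ 1.28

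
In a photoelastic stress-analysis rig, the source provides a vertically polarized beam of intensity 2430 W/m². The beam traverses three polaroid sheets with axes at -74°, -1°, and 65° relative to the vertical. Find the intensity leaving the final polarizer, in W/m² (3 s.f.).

I₁ = 2430 W/m² · cos²(74°) = 184.6 W/m².
I₂ = I₁ · cos²(73°) = 184.6 · 0.08548 = 15.78 W/m².
I₃ = I₂ · cos²(66°) = 15.78 · 0.1654 = 2.611 W/m².

I ≈ 2.61 W/m²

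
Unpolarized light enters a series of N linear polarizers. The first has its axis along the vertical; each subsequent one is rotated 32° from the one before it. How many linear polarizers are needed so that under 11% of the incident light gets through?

First polarizer halves the unpolarized light: factor 1/2.
Each further stage multiplies by cos²(32°) = 0.7192.
After N polarizers: T = 0.5·0.7192^(N−1). Require T < 0.11 ⇒ N−1 > ln(0.11/0.5)/ln(0.7192) = 4.59, so N−1 ≥ 5 and N = 6.
Check: N=6 gives T = 0.0962 < 0.11; N=5 gives T = 0.1338.

N = 6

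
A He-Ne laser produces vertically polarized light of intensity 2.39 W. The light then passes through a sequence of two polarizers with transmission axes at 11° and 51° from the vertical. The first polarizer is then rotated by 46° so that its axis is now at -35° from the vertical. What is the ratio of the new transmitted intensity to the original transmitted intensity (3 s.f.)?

Before rotation:
By Malus's law, I₁ = I₀ cos²(11° − 0°) = I₀ cos²(11°) = 0.9636 I₀.
I₂ = I₁ cos²(51° − 11°) = 0.9636 I₀ · cos²(40°) = 0.5655 I₀.
After rotation:
I₁ = I₀ cos²(-35° − 0°) = I₀ cos²(35°) = 0.671 I₀.
I₂ = I₁ cos²(51° + 35°) = 0.671 I₀ · cos²(86°) = 0.003265 I₀.
Ratio = 0.003265 / 0.5655 = 0.005774.

I_new/I_old ≈ 0.00577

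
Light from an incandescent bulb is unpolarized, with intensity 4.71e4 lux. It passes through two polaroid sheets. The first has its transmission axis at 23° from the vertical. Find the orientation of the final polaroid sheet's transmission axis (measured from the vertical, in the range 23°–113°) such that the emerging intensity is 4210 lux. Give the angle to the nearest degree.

Unpolarized light through the first polarizer → I₁ = ½ I₀, now polarized at 23°.
Target fraction: 4210 / 4.71e4 lux = 0.08938 of I₀.
Need I₂/I₀ = 0.08938, so cos²(θ − 23°) = 0.08938 / 0.5 = 0.1788.
θ − 23° = arccos(√0.1788) = 65.0°, giving θ ≈ 23 + 65.0 = 88.0°.

θ ≈ 88°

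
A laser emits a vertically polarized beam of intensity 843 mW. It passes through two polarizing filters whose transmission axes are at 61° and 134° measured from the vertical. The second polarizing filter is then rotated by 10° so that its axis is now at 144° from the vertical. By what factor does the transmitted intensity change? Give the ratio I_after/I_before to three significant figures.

Before rotation:
By Malus's law, I₁ = I₀ cos²(61° − 0°) = I₀ cos²(61°) = 0.235 I₀.
I₂ = I₁ cos²(134° − 61°) = 0.235 I₀ · cos²(73°) = 0.02009 I₀.
After rotation:
I₁ = I₀ cos²(61° − 0°) = I₀ cos²(61°) = 0.235 I₀.
I₂ = I₁ cos²(144° − 61°) = 0.235 I₀ · cos²(83°) = 0.003491 I₀.
Ratio = 0.003491 / 0.02009 = 0.1737.

I_new/I_old ≈ 0.174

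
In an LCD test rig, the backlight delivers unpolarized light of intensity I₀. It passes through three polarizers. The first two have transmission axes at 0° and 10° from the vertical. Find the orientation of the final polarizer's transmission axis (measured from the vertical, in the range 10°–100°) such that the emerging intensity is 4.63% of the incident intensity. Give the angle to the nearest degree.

θ ≈ 82°

Unpolarized light through the first polarizer → I₁ = ½ I₀, now polarized at 0°.
I₂ = I₁ cos²(10° − 0°) = 0.5 I₀ · cos²(10°) = 0.4849 I₀.
Need I₃/I₀ = 0.0463, so cos²(θ − 10°) = 0.0463 / 0.4849 = 0.09548.
θ − 10° = arccos(√0.09548) = 72.0°, giving θ ≈ 10 + 72.0 = 82.0°.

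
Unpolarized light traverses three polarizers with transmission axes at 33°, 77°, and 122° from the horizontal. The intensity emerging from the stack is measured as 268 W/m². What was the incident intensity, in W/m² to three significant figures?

I₀ ≈ 2070 W/m²

Unpolarized light through the first polarizer → I₁ = ½ I₀, now polarized at 33°.
I₂ = I₁ cos²(77° − 33°) = 0.5 I₀ · cos²(44°) = 0.2587 I₀.
I₃ = I₂ cos²(122° − 77°) = 0.2587 I₀ · cos²(45°) = 0.1294 I₀.
So 268 W/m² = 0.1294 I₀, giving I₀ = 268/0.1294 = 2072 W/m².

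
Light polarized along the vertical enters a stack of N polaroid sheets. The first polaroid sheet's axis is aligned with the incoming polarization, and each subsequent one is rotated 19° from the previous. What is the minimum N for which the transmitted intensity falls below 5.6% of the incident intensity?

N = 27

First polarizer is aligned with the polarization: full transmission.
Each further stage multiplies by cos²(19°) = 0.894.
After N polarizers: T = 0.894^(N−1). Require T < 0.056 ⇒ N−1 > ln(0.056)/ln(0.894) = 25.73, so N−1 ≥ 26 and N = 27.
Check: N=27 gives T = 0.05431 < 0.056; N=26 gives T = 0.06074.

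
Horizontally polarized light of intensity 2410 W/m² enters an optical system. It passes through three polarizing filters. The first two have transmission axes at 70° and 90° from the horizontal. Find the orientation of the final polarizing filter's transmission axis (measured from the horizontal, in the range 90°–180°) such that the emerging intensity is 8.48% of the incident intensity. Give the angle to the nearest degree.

I₁ = I₀ cos²(70° − 0°) = I₀ cos²(70°) = 0.117 I₀.
I₂ = I₁ cos²(90° − 70°) = 0.117 I₀ · cos²(20°) = 0.1033 I₀.
Need I₃/I₀ = 0.0848, so cos²(θ − 90°) = 0.0848 / 0.1033 = 0.821.
θ − 90° = arccos(√0.821) = 25.0°, giving θ ≈ 90 + 25.0 = 115.0°.

θ ≈ 115°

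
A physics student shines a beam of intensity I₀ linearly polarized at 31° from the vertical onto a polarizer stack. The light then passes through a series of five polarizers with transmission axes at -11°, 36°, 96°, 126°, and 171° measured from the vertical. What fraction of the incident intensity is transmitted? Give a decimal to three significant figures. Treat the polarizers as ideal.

≈ 0.0241 I₀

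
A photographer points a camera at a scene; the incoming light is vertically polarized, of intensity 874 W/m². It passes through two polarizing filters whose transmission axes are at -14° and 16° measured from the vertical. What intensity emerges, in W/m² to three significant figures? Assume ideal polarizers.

By Malus's law, I₁ = 874 W/m² · cos²(14°) = 822.8 W/m².
I₂ = I₁ · cos²(30°) = 822.8 · 0.75 = 617.1 W/m².

I ≈ 617 W/m²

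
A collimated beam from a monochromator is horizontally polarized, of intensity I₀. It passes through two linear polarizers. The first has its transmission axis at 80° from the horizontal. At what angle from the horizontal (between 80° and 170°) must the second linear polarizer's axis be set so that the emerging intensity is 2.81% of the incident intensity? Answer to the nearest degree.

I₁ = I₀ cos²(80° − 0°) = I₀ cos²(80°) = 0.03015 I₀.
Need I₂/I₀ = 0.0281, so cos²(θ − 80°) = 0.0281 / 0.03015 = 0.9319.
θ − 80° = arccos(√0.9319) = 15.1°, giving θ ≈ 80 + 15.1 = 95.1°.

θ ≈ 95°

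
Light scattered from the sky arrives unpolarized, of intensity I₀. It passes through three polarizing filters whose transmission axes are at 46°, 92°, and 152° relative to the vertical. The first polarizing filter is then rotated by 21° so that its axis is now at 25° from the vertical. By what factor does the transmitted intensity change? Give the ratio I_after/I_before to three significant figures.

I_new/I_old ≈ 0.316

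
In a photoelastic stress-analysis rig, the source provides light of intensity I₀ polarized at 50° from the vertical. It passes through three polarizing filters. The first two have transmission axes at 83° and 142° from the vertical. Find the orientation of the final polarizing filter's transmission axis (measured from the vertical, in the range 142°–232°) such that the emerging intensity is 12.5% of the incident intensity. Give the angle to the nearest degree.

By Malus's law, I₁ = I₀ cos²(83° − 50°) = I₀ cos²(33°) = 0.7034 I₀.
I₂ = I₁ cos²(142° − 83°) = 0.7034 I₀ · cos²(59°) = 0.1866 I₀.
Need I₃/I₀ = 0.125, so cos²(θ − 142°) = 0.125 / 0.1866 = 0.67.
θ − 142° = arccos(√0.67) = 35.1°, giving θ ≈ 142 + 35.1 = 177.1°.

θ ≈ 177°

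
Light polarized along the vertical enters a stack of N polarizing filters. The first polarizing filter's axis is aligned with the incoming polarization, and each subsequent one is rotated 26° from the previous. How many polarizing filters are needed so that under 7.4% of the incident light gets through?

First polarizer is aligned with the polarization: full transmission.
Each further stage multiplies by cos²(26°) = 0.8078.
After N polarizers: T = 0.8078^(N−1). Require T < 0.074 ⇒ N−1 > ln(0.074)/ln(0.8078) = 12.20, so N−1 ≥ 13 and N = 14.
Check: N=14 gives T = 0.0624 < 0.074; N=13 gives T = 0.07724.

N = 14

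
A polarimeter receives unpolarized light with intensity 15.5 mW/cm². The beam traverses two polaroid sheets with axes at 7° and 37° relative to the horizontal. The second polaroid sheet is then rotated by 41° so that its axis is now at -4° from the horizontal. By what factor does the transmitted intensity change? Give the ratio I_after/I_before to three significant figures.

Before rotation:
Unpolarized light through the first polarizer → I₁ = ½ I₀, now polarized at 7°.
I₂ = I₁ cos²(37° − 7°) = 0.5 I₀ · cos²(30°) = 0.375 I₀.
After rotation:
Unpolarized light through the first polarizer → I₁ = ½ I₀, now polarized at 7°.
I₂ = I₁ cos²(-4° − 7°) = 0.5 I₀ · cos²(11°) = 0.4818 I₀.
Ratio = 0.4818 / 0.375 = 1.285.

I_new/I_old ≈ 1.28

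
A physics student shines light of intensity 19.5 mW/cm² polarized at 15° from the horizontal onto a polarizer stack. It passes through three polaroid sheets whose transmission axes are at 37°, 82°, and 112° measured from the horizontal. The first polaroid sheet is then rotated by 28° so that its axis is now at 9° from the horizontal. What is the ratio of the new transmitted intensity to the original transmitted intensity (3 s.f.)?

Before rotation:
I₁ = I₀ cos²(37° − 15°) = I₀ cos²(22°) = 0.8597 I₀.
I₂ = I₁ cos²(82° − 37°) = 0.8597 I₀ · cos²(45°) = 0.4298 I₀.
I₃ = I₂ cos²(112° − 82°) = 0.4298 I₀ · cos²(30°) = 0.3224 I₀.
After rotation:
I₁ = I₀ cos²(9° − 15°) = I₀ cos²(6°) = 0.9891 I₀.
I₂ = I₁ cos²(82° − 9°) = 0.9891 I₀ · cos²(73°) = 0.08455 I₀.
I₃ = I₂ cos²(112° − 82°) = 0.08455 I₀ · cos²(30°) = 0.06341 I₀.
Ratio = 0.06341 / 0.3224 = 0.1967.

I_new/I_old ≈ 0.197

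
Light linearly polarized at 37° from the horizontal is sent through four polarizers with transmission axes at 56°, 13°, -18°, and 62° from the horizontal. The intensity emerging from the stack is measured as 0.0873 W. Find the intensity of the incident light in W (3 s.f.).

By Malus's law, I₁ = I₀ cos²(56° − 37°) = I₀ cos²(19°) = 0.894 I₀.
I₂ = I₁ cos²(13° − 56°) = 0.894 I₀ · cos²(43°) = 0.4782 I₀.
I₃ = I₂ cos²(-18° − 13°) = 0.4782 I₀ · cos²(31°) = 0.3513 I₀.
I₄ = I₃ cos²(62° + 18°) = 0.3513 I₀ · cos²(80°) = 0.01059 I₀.
So 0.0873 W = 0.01059 I₀, giving I₀ = 0.0873/0.01059 = 8.24 W.

I₀ ≈ 8.24 W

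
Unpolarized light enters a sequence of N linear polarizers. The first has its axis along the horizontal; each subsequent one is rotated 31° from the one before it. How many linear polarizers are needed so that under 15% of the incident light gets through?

First polarizer halves the unpolarized light: factor 1/2.
Each further stage multiplies by cos²(31°) = 0.7347.
After N polarizers: T = 0.5·0.7347^(N−1). Require T < 0.15 ⇒ N−1 > ln(0.15/0.5)/ln(0.7347) = 3.91, so N−1 ≥ 4 and N = 5.
Check: N=5 gives T = 0.1457 < 0.15; N=4 gives T = 0.1983.

N = 5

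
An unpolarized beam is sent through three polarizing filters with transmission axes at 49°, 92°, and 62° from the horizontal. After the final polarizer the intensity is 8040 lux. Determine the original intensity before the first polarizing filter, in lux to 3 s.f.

Unpolarized light through the first polarizer → I₁ = ½ I₀, now polarized at 49°.
I₂ = I₁ cos²(92° − 49°) = 0.5 I₀ · cos²(43°) = 0.2674 I₀.
I₃ = I₂ cos²(62° − 92°) = 0.2674 I₀ · cos²(30°) = 0.2006 I₀.
So 8040 lux = 0.2006 I₀, giving I₀ = 8040/0.2006 = 4.008e+04 lux.

I₀ ≈ 4.01e4 lux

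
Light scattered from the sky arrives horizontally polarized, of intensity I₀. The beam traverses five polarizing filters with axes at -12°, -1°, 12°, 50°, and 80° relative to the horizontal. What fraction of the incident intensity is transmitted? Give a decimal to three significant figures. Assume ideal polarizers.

≈ 0.408 I₀

By Malus's law, I₁ = I₀ cos²(-12° − 0°) = I₀ cos²(12°) = 0.9568 I₀.
I₂ = I₁ cos²(-1° + 12°) = 0.9568 I₀ · cos²(11°) = 0.9219 I₀.
I₃ = I₂ cos²(12° + 1°) = 0.9219 I₀ · cos²(13°) = 0.8753 I₀.
I₄ = I₃ cos²(50° − 12°) = 0.8753 I₀ · cos²(38°) = 0.5435 I₀.
I₅ = I₄ cos²(80° − 50°) = 0.5435 I₀ · cos²(30°) = 0.4076 I₀.
Transmitted fraction = 0.4076.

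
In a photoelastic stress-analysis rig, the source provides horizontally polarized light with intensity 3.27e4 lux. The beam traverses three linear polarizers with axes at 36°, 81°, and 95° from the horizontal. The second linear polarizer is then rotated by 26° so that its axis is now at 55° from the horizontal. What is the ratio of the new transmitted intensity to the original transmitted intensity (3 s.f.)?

Before rotation:
By Malus's law, I₁ = I₀ cos²(36° − 0°) = I₀ cos²(36°) = 0.6545 I₀.
I₂ = I₁ cos²(81° − 36°) = 0.6545 I₀ · cos²(45°) = 0.3273 I₀.
I₃ = I₂ cos²(95° − 81°) = 0.3273 I₀ · cos²(14°) = 0.3081 I₀.
After rotation:
I₁ = I₀ cos²(36° − 0°) = I₀ cos²(36°) = 0.6545 I₀.
I₂ = I₁ cos²(55° − 36°) = 0.6545 I₀ · cos²(19°) = 0.5851 I₀.
I₃ = I₂ cos²(95° − 55°) = 0.5851 I₀ · cos²(40°) = 0.3434 I₀.
Ratio = 0.3434 / 0.3081 = 1.114.

I_new/I_old ≈ 1.11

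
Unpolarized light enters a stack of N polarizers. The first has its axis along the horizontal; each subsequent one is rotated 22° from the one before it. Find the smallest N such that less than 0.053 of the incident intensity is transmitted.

N = 16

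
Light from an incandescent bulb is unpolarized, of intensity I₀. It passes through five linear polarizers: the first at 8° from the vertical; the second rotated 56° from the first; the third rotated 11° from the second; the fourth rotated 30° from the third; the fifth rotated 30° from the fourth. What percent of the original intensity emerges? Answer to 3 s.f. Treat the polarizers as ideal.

≈ 8.47%

Unpolarized light through the first polarizer → I₁ = ½ I₀, now polarized at 8°.
I₂ = I₁ cos²(56°) = 0.5 · 0.3127 I₀ = 0.1563 I₀.
I₃ = I₂ cos²(11°) = 0.1563 · 0.9636 I₀ = 0.1507 I₀.
I₄ = I₃ cos²(30°) = 0.1507 · 0.75 I₀ = 0.113 I₀.
I₅ = I₄ cos²(30°) = 0.113 · 0.75 I₀ = 0.08474 I₀.
That is 8.474% of the incident intensity.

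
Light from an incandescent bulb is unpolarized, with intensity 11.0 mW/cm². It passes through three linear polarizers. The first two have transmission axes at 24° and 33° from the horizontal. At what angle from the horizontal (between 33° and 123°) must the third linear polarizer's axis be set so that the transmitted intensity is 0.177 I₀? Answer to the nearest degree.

Unpolarized light through the first polarizer → I₁ = ½ I₀, now polarized at 24°.
I₂ = I₁ cos²(33° − 24°) = 0.5 I₀ · cos²(9°) = 0.4878 I₀.
Need I₃/I₀ = 0.177, so cos²(θ − 33°) = 0.177 / 0.4878 = 0.3629.
θ − 33° = arccos(√0.3629) = 53.0°, giving θ ≈ 33 + 53.0 = 86.0°.

θ ≈ 86°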